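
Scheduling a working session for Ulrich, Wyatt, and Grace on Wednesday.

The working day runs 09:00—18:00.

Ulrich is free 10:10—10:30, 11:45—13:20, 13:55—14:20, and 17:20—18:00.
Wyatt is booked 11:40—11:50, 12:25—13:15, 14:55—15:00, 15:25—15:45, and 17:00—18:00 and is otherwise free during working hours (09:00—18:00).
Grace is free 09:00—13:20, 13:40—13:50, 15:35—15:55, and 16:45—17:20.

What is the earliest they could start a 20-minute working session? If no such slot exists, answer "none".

10:10

Wyatt free within 09:00–18:00: 09:00–11:40, 11:50–12:25, 13:15–14:55, 15:00–15:25, 15:45–17:00.
Ulrich ∩ Wyatt: 10:10–10:30, 11:50–12:25, 13:15–13:20, 13:55–14:20.
Ulrich ∩ Wyatt ∩ Grace: 10:10–10:30, 11:50–12:25, 13:15–13:20.
Windows ≥ 20 min: 10:10–10:30, 11:50–12:25.
Earliest such window starts at 10:10.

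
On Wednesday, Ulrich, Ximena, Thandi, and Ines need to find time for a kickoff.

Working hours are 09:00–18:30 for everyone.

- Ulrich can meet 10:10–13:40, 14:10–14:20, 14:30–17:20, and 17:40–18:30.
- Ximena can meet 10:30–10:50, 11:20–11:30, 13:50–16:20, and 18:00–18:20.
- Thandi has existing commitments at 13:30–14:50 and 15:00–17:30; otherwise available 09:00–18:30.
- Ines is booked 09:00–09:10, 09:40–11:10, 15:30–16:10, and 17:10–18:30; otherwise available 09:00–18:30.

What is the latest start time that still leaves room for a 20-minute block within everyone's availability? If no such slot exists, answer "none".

Thandi free within 09:00–18:30: 09:00–13:30, 14:50–15:00, 17:30–18:30.
Ines free within 09:00–18:30: 09:10–09:40, 11:10–15:30, 16:10–17:10.
Ulrich ∩ Ximena: 10:30–10:50, 11:20–11:30, 14:10–14:20, 14:30–16:20, 18:00–18:20.
Ulrich ∩ Ximena ∩ Thandi: 10:30–10:50, 11:20–11:30, 14:50–15:00, 18:00–18:20.
Ulrich ∩ Ximena ∩ Thandi ∩ Ines: 11:20–11:30, 14:50–15:00.
Windows ≥ 20 min: (none).

none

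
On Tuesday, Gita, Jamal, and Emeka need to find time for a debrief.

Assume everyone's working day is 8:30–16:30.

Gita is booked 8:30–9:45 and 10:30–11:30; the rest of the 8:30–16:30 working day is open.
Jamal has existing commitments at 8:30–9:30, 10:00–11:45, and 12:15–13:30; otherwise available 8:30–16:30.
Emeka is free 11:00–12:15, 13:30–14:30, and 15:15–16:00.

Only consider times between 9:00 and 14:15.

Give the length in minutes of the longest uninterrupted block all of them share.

Gita free within 08:30–16:30: 09:45–10:30, 11:30–16:30.
Jamal free within 08:30–16:30: 09:30–10:00, 11:45–12:15, 13:30–16:30.
Gita ∩ Jamal: 09:45–10:00, 11:45–12:15, 13:30–16:30.
Gita ∩ Jamal ∩ Emeka: 11:45–12:15, 13:30–14:30, 15:15–16:00.
Restricted to 09:00–14:15: 11:45–12:15, 13:30–14:15.
Common window lengths: 30, 45 min; longest is 45.

45 minutes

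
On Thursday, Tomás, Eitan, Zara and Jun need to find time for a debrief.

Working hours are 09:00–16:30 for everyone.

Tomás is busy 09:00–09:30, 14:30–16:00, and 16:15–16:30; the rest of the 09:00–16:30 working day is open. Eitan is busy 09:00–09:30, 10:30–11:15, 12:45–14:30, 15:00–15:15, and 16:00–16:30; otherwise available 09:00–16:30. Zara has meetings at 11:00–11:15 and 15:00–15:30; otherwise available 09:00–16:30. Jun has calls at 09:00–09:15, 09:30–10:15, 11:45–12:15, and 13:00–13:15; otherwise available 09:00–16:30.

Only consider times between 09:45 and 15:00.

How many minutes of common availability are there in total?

75 minutes

Tomás free within 09:00–16:30: 09:30–14:30, 16:00–16:15.
Eitan free within 09:00–16:30: 09:30–10:30, 11:15–12:45, 14:30–15:00, 15:15–16:00.
Zara free within 09:00–16:30: 09:00–11:00, 11:15–15:00, 15:30–16:30.
Jun free within 09:00–16:30: 09:15–09:30, 10:15–11:45, 12:15–13:00, 13:15–16:30.
Tomás ∩ Eitan: 09:30–10:30, 11:15–12:45.
Tomás ∩ Eitan ∩ Zara: 09:30–10:30, 11:15–12:45.
Tomás ∩ Eitan ∩ Zara ∩ Jun: 10:15–10:30, 11:15–11:45, 12:15–12:45.
Restricted to 09:45–15:00: 10:15–10:30, 11:15–11:45, 12:15–12:45.
Total common minutes: 15 + 30 + 30 = 75.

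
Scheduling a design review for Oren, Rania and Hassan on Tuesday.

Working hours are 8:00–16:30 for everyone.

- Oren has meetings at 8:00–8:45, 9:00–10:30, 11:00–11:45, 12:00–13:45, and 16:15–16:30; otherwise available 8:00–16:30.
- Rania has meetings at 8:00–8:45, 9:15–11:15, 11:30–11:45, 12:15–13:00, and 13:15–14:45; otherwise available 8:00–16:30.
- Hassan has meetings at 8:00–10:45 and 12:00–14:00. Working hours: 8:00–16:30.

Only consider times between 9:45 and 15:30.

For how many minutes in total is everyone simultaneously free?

60 minutes

Oren free within 08:00–16:30: 08:45–09:00, 10:30–11:00, 11:45–12:00, 13:45–16:15.
Rania free within 08:00–16:30: 08:45–09:15, 11:15–11:30, 11:45–12:15, 13:00–13:15, 14:45–16:30.
Hassan free within 08:00–16:30: 10:45–12:00, 14:00–16:30.
Oren ∩ Rania: 08:45–09:00, 11:45–12:00, 14:45–16:15.
Oren ∩ Rania ∩ Hassan: 11:45–12:00, 14:45–16:15.
Restricted to 09:45–15:30: 11:45–12:00, 14:45–15:30.
Total common minutes: 15 + 45 = 60.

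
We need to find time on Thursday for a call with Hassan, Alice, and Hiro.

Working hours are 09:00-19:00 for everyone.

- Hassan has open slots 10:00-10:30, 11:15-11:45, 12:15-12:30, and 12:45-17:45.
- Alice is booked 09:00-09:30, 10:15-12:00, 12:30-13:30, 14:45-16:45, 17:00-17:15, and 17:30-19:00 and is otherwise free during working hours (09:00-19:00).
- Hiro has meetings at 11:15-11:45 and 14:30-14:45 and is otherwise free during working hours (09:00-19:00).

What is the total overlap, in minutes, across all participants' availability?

120 minutes

Alice free within 09:00–19:00: 09:30–10:15, 12:00–12:30, 13:30–14:45, 16:45–17:00, 17:15–17:30.
Hiro free within 09:00–19:00: 09:00–11:15, 11:45–14:30, 14:45–19:00.
Hassan ∩ Alice: 10:00–10:15, 12:15–12:30, 13:30–14:45, 16:45–17:00, 17:15–17:30.
Hassan ∩ Alice ∩ Hiro: 10:00–10:15, 12:15–12:30, 13:30–14:30, 16:45–17:00, 17:15–17:30.
Total common minutes: 15 + 15 + 60 + 15 + 15 = 120.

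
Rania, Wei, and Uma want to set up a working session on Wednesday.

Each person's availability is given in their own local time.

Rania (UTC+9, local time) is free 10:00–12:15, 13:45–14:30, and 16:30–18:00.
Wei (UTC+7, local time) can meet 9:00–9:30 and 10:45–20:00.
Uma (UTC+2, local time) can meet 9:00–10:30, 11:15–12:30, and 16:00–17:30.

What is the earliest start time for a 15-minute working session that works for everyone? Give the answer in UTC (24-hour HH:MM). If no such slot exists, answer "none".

Rania → UTC: 01:00–03:15, 04:45–05:30, 07:30–09:00.
Wei → UTC: 02:00–02:30, 03:45–13:00.
Uma → UTC: 07:00–08:30, 09:15–10:30, 14:00–15:30.
Rania ∩ Wei: 02:00–02:30, 04:45–05:30, 07:30–09:00.
Rania ∩ Wei ∩ Uma: 07:30–08:30.
Windows ≥ 15 min: 07:30–08:30.
Earliest such window starts at 07:30.

07:30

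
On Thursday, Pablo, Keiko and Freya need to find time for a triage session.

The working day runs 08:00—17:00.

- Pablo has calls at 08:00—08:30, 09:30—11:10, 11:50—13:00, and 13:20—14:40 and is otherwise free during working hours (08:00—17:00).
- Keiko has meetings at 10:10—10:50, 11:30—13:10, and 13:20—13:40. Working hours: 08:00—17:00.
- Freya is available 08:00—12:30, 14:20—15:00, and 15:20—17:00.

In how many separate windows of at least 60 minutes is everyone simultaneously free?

2

Pablo free within 08:00–17:00: 08:30–09:30, 11:10–11:50, 13:00–13:20, 14:40–17:00.
Keiko free within 08:00–17:00: 08:00–10:10, 10:50–11:30, 13:10–13:20, 13:40–17:00.
Pablo ∩ Keiko: 08:30–09:30, 11:10–11:30, 13:10–13:20, 14:40–17:00.
Pablo ∩ Keiko ∩ Freya: 08:30–09:30, 11:10–11:30, 14:40–15:00, 15:20–17:00.
Windows ≥ 60 min: 08:30–09:30, 15:20–17:00.
That's 2 windows.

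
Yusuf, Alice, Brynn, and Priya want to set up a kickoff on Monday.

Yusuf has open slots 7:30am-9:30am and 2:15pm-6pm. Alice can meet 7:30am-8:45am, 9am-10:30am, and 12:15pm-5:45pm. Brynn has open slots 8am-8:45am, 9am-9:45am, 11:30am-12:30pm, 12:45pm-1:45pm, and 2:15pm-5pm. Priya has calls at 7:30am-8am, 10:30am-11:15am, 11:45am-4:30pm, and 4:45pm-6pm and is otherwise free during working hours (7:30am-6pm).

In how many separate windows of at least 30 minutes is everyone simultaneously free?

Priya free within 07:30–18:00: 08:00–10:30, 11:15–11:45, 16:30–16:45.
Yusuf ∩ Alice: 07:30–08:45, 09:00–09:30, 14:15–17:45.
Yusuf ∩ Alice ∩ Brynn: 08:00–08:45, 09:00–09:30, 14:15–17:00.
Yusuf ∩ Alice ∩ Brynn ∩ Priya: 08:00–08:45, 09:00–09:30, 16:30–16:45.
Windows ≥ 30 min: 08:00–08:45, 09:00–09:30.
That's 2 windows.

2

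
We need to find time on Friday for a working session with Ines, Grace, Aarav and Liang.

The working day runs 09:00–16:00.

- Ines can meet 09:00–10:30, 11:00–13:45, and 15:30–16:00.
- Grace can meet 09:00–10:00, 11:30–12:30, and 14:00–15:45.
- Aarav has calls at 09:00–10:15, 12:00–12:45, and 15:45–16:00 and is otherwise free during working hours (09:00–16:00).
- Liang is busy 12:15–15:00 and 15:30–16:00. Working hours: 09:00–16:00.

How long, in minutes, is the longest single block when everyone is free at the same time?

Aarav free within 09:00–16:00: 10:15–12:00, 12:45–15:45.
Liang free within 09:00–16:00: 09:00–12:15, 15:00–15:30.
Ines ∩ Grace: 09:00–10:00, 11:30–12:30, 15:30–15:45.
Ines ∩ Grace ∩ Aarav: 11:30–12:00, 15:30–15:45.
Ines ∩ Grace ∩ Aarav ∩ Liang: 11:30–12:00.
Single common window of 30 minutes.

30 minutes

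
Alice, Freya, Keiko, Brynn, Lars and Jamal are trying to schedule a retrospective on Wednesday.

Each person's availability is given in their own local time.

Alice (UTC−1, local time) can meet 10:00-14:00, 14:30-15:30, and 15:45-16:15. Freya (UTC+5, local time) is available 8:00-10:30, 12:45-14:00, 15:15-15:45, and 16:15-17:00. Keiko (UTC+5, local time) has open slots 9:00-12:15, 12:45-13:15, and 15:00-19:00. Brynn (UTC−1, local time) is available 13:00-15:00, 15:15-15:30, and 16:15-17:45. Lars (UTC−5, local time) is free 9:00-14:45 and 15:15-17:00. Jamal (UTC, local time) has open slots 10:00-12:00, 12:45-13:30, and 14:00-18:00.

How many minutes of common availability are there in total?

Alice → UTC: 11:00–15:00, 15:30–16:30, 16:45–17:15.
Freya → UTC: 03:00–05:30, 07:45–09:00, 10:15–10:45, 11:15–12:00.
Keiko → UTC: 04:00–07:15, 07:45–08:15, 10:00–14:00.
Brynn → UTC: 14:00–16:00, 16:15–16:30, 17:15–18:45.
Lars → UTC: 14:00–19:45, 20:15–22:00.
Jamal → UTC: 10:00–12:00, 12:45–13:30, 14:00–18:00.
Alice ∩ Freya: 11:15–12:00.
Alice ∩ Freya ∩ Keiko: 11:15–12:00.
Alice ∩ Freya ∩ Keiko ∩ Brynn: (none).
Alice ∩ Freya ∩ Keiko ∩ Brynn ∩ Lars: (none).
Alice ∩ Freya ∩ Keiko ∩ Brynn ∩ Lars ∩ Jamal: (none).
Total common minutes: 0.

0 minutes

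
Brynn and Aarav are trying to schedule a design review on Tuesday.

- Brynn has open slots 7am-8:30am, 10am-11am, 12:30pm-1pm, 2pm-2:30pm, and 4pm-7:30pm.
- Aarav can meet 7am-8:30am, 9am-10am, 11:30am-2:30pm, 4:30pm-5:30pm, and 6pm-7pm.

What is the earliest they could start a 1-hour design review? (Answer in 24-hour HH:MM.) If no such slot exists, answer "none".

07:00

Brynn ∩ Aarav: 07:00–08:30, 12:30–13:00, 14:00–14:30, 16:30–17:30, 18:00–19:00.
Windows ≥ 60 min: 07:00–08:30, 16:30–17:30, 18:00–19:00.
Earliest such window starts at 07:00.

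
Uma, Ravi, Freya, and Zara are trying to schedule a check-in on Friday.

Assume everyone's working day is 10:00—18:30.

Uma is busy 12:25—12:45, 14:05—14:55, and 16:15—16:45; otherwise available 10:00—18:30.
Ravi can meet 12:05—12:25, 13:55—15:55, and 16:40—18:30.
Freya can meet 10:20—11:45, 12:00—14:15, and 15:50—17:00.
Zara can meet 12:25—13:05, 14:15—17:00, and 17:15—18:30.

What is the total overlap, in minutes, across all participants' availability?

Uma free within 10:00–18:30: 10:00–12:25, 12:45–14:05, 14:55–16:15, 16:45–18:30.
Uma ∩ Ravi: 12:05–12:25, 13:55–14:05, 14:55–15:55, 16:45–18:30.
Uma ∩ Ravi ∩ Freya: 12:05–12:25, 13:55–14:05, 15:50–15:55, 16:45–17:00.
Uma ∩ Ravi ∩ Freya ∩ Zara: 15:50–15:55, 16:45–17:00.
Total common minutes: 5 + 15 = 20.

20 minutes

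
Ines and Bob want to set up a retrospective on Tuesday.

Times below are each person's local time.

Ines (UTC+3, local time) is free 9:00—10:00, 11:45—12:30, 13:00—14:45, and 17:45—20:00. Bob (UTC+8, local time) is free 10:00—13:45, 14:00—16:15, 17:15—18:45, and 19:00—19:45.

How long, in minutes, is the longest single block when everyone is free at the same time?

60 minutes

Ines → UTC: 06:00–07:00, 08:45–09:30, 10:00–11:45, 14:45–17:00.
Bob → UTC: 02:00–05:45, 06:00–08:15, 09:15–10:45, 11:00–11:45.
Ines ∩ Bob: 06:00–07:00, 09:15–09:30, 10:00–10:45, 11:00–11:45.
Common window lengths: 60, 15, 45, 45 min; longest is 60.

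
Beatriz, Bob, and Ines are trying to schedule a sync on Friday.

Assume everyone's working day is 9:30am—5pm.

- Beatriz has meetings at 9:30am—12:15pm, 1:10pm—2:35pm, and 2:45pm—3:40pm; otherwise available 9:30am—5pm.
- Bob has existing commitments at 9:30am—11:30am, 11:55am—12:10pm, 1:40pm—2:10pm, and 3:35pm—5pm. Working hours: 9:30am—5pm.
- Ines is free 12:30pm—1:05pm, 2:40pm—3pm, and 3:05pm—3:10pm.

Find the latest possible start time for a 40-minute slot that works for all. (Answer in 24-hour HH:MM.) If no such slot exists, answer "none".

none

Beatriz free within 09:30–17:00: 12:15–13:10, 14:35–14:45, 15:40–17:00.
Bob free within 09:30–17:00: 11:30–11:55, 12:10–13:40, 14:10–15:35.
Beatriz ∩ Bob: 12:15–13:10, 14:35–14:45.
Beatriz ∩ Bob ∩ Ines: 12:30–13:05, 14:40–14:45.
Windows ≥ 40 min: (none).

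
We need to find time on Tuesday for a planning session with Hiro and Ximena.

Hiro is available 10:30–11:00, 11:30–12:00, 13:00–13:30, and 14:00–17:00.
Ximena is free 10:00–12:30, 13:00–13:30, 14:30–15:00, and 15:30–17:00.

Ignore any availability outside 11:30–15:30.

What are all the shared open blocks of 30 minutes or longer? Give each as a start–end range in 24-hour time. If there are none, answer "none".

Hiro ∩ Ximena: 10:30–11:00, 11:30–12:00, 13:00–13:30, 14:30–15:00, 15:30–17:00.
Restricted to 11:30–15:30: 11:30–12:00, 13:00–13:30, 14:30–15:00.
Windows ≥ 30 min: 11:30–12:00, 13:00–13:30, 14:30–15:00.

11:30–12:00, 13:00–13:30, 14:30–15:00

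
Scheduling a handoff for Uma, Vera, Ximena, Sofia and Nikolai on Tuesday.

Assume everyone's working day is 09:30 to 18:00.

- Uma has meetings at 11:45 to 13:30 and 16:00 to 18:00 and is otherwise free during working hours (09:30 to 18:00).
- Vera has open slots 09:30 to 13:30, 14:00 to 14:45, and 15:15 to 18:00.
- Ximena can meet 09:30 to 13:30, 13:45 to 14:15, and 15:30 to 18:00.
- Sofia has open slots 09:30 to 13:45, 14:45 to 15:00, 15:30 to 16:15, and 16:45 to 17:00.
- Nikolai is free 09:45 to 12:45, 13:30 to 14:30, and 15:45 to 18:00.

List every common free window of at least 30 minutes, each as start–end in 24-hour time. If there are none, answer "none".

09:45–11:45

Uma free within 09:30–18:00: 09:30–11:45, 13:30–16:00.
Uma ∩ Vera: 09:30–11:45, 14:00–14:45, 15:15–16:00.
Uma ∩ Vera ∩ Ximena: 09:30–11:45, 14:00–14:15, 15:30–16:00.
Uma ∩ Vera ∩ Ximena ∩ Sofia: 09:30–11:45, 15:30–16:00.
Uma ∩ Vera ∩ Ximena ∩ Sofia ∩ Nikolai: 09:45–11:45, 15:45–16:00.
Windows ≥ 30 min: 09:45–11:45.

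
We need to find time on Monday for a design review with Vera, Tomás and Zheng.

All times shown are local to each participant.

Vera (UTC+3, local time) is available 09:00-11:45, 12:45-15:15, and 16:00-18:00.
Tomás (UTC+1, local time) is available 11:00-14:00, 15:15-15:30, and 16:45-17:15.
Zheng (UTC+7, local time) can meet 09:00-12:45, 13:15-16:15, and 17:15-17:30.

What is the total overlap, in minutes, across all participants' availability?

Vera → UTC: 06:00–08:45, 09:45–12:15, 13:00–15:00.
Tomás → UTC: 10:00–13:00, 14:15–14:30, 15:45–16:15.
Zheng → UTC: 02:00–05:45, 06:15–09:15, 10:15–10:30.
Vera ∩ Tomás: 10:00–12:15, 14:15–14:30.
Vera ∩ Tomás ∩ Zheng: 10:15–10:30.
Total common minutes: 15.

15 minutes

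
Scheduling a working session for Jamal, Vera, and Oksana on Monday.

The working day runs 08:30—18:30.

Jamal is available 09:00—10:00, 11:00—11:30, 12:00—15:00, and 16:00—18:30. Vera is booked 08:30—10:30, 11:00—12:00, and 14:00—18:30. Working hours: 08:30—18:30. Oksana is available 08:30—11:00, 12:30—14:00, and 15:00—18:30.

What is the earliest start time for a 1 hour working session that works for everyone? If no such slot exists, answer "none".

12:30

Vera free within 08:30–18:30: 10:30–11:00, 12:00–14:00.
Jamal ∩ Vera: 12:00–14:00.
Jamal ∩ Vera ∩ Oksana: 12:30–14:00.
Windows ≥ 60 min: 12:30–14:00.
Earliest such window starts at 12:30.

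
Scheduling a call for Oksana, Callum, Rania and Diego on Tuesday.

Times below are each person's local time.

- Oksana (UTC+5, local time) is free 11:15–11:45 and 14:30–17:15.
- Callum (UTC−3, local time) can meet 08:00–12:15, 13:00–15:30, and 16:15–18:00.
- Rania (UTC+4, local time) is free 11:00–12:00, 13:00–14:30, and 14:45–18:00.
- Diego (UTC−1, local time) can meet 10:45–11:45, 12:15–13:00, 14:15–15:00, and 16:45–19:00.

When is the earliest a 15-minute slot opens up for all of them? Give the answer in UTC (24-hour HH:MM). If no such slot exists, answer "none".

Oksana → UTC: 06:15–06:45, 09:30–12:15.
Callum → UTC: 11:00–15:15, 16:00–18:30, 19:15–21:00.
Rania → UTC: 07:00–08:00, 09:00–10:30, 10:45–14:00.
Diego → UTC: 11:45–12:45, 13:15–14:00, 15:15–16:00, 17:45–20:00.
Oksana ∩ Callum: 11:00–12:15.
Oksana ∩ Callum ∩ Rania: 11:00–12:15.
Oksana ∩ Callum ∩ Rania ∩ Diego: 11:45–12:15.
Windows ≥ 15 min: 11:45–12:15.
Earliest such window starts at 11:45.

11:45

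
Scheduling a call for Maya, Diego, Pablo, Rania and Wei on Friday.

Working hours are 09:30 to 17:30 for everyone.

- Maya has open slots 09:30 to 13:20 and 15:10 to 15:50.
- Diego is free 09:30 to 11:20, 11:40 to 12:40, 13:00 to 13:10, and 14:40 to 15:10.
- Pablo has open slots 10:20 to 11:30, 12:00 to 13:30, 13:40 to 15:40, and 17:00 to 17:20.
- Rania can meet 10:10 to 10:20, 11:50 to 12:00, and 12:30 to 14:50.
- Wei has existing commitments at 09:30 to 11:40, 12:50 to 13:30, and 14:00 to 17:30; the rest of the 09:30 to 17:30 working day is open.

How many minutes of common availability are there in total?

Wei free within 09:30–17:30: 11:40–12:50, 13:30–14:00.
Maya ∩ Diego: 09:30–11:20, 11:40–12:40, 13:00–13:10.
Maya ∩ Diego ∩ Pablo: 10:20–11:20, 12:00–12:40, 13:00–13:10.
Maya ∩ Diego ∩ Pablo ∩ Rania: 12:30–12:40, 13:00–13:10.
Maya ∩ Diego ∩ Pablo ∩ Rania ∩ Wei: 12:30–12:40.
Total common minutes: 10.

10 minutes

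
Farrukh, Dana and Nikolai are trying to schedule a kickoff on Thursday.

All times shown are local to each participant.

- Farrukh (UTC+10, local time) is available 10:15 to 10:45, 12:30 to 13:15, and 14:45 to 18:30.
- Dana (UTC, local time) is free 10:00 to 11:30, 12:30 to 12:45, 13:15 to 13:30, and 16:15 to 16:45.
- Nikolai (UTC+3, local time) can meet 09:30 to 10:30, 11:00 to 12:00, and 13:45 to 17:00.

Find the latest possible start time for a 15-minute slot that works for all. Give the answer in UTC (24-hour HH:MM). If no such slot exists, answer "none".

Farrukh → UTC: 00:15–00:45, 02:30–03:15, 04:45–08:30.
Dana → UTC: 10:00–11:30, 12:30–12:45, 13:15–13:30, 16:15–16:45.
Nikolai → UTC: 06:30–07:30, 08:00–09:00, 10:45–14:00.
Farrukh ∩ Dana: (none).
Farrukh ∩ Dana ∩ Nikolai: (none).
Windows ≥ 15 min: (none).

none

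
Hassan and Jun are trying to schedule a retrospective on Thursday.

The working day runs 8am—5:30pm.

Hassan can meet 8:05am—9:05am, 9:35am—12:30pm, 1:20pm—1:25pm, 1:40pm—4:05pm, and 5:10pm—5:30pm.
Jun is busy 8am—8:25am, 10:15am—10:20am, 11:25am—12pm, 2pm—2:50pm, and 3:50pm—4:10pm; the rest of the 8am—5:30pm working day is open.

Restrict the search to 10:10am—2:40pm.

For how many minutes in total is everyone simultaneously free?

Jun free within 08:00–17:30: 08:25–10:15, 10:20–11:25, 12:00–14:00, 14:50–15:50, 16:10–17:30.
Hassan ∩ Jun: 08:25–09:05, 09:35–10:15, 10:20–11:25, 12:00–12:30, 13:20–13:25, 13:40–14:00, 14:50–15:50, 17:10–17:30.
Restricted to 10:10–14:40: 10:10–10:15, 10:20–11:25, 12:00–12:30, 13:20–13:25, 13:40–14:00.
Total common minutes: 5 + 65 + 30 + 5 + 20 = 125.

125 minutes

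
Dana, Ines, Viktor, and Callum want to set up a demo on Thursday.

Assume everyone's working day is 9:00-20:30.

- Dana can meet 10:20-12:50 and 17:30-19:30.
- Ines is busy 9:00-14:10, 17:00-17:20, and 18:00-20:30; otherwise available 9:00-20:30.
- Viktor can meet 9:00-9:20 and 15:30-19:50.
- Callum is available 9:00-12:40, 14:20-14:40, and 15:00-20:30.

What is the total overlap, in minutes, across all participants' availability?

Ines free within 09:00–20:30: 14:10–17:00, 17:20–18:00.
Dana ∩ Ines: 17:30–18:00.
Dana ∩ Ines ∩ Viktor: 17:30–18:00.
Dana ∩ Ines ∩ Viktor ∩ Callum: 17:30–18:00.
Total common minutes: 30.

30 minutes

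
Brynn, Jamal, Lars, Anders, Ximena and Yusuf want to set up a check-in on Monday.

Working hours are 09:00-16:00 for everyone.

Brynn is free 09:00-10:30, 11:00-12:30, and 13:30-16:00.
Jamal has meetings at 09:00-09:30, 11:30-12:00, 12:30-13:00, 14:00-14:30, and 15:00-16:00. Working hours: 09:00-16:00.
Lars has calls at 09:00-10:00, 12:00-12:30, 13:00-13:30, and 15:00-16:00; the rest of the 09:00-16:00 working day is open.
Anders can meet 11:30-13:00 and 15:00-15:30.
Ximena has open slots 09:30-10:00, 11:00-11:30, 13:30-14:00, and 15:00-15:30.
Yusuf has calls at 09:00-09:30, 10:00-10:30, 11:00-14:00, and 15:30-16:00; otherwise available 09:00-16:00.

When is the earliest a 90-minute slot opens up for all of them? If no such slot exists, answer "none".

Jamal free within 09:00–16:00: 09:30–11:30, 12:00–12:30, 13:00–14:00, 14:30–15:00.
Lars free within 09:00–16:00: 10:00–12:00, 12:30–13:00, 13:30–15:00.
Yusuf free within 09:00–16:00: 09:30–10:00, 10:30–11:00, 14:00–15:30.
Brynn ∩ Jamal: 09:30–10:30, 11:00–11:30, 12:00–12:30, 13:30–14:00, 14:30–15:00.
Brynn ∩ Jamal ∩ Lars: 10:00–10:30, 11:00–11:30, 13:30–14:00, 14:30–15:00.
Brynn ∩ Jamal ∩ Lars ∩ Anders: (none).
Brynn ∩ Jamal ∩ Lars ∩ Anders ∩ Ximena: (none).
Brynn ∩ Jamal ∩ Lars ∩ Anders ∩ Ximena ∩ Yusuf: (none).
Windows ≥ 90 min: (none).

none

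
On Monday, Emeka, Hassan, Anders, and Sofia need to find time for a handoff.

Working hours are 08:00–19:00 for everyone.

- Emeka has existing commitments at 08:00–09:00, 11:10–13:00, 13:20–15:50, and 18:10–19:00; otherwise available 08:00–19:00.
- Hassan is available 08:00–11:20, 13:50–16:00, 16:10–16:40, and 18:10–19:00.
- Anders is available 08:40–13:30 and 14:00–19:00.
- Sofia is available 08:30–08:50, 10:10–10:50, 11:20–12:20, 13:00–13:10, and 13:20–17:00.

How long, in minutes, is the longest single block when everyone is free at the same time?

40 minutes

Emeka free within 08:00–19:00: 09:00–11:10, 13:00–13:20, 15:50–18:10.
Emeka ∩ Hassan: 09:00–11:10, 15:50–16:00, 16:10–16:40.
Emeka ∩ Hassan ∩ Anders: 09:00–11:10, 15:50–16:00, 16:10–16:40.
Emeka ∩ Hassan ∩ Anders ∩ Sofia: 10:10–10:50, 15:50–16:00, 16:10–16:40.
Common window lengths: 40, 10, 30 min; longest is 40.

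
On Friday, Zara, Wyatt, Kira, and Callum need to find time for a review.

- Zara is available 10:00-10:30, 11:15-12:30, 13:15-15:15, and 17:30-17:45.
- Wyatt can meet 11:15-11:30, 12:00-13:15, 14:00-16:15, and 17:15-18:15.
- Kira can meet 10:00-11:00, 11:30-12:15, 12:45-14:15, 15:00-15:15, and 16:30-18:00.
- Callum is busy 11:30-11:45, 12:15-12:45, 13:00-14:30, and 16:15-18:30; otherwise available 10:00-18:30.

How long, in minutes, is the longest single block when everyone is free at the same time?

15 minutes

Callum free within 10:00–18:30: 10:00–11:30, 11:45–12:15, 12:45–13:00, 14:30–16:15.
Zara ∩ Wyatt: 11:15–11:30, 12:00–12:30, 14:00–15:15, 17:30–17:45.
Zara ∩ Wyatt ∩ Kira: 12:00–12:15, 14:00–14:15, 15:00–15:15, 17:30–17:45.
Zara ∩ Wyatt ∩ Kira ∩ Callum: 12:00–12:15, 15:00–15:15.
Common window lengths: 15, 15 min; longest is 15.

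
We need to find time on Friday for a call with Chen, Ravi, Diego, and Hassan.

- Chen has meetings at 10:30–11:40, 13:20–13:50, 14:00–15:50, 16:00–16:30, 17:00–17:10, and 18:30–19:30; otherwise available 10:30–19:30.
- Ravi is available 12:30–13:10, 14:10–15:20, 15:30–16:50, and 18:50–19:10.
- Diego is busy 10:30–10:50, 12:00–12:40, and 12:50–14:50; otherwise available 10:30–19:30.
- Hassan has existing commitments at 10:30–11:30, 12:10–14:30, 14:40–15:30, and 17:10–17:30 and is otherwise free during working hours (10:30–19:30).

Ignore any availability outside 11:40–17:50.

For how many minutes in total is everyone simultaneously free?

Chen free within 10:30–19:30: 11:40–13:20, 13:50–14:00, 15:50–16:00, 16:30–17:00, 17:10–18:30.
Diego free within 10:30–19:30: 10:50–12:00, 12:40–12:50, 14:50–19:30.
Hassan free within 10:30–19:30: 11:30–12:10, 14:30–14:40, 15:30–17:10, 17:30–19:30.
Chen ∩ Ravi: 12:30–13:10, 15:50–16:00, 16:30–16:50.
Chen ∩ Ravi ∩ Diego: 12:40–12:50, 15:50–16:00, 16:30–16:50.
Chen ∩ Ravi ∩ Diego ∩ Hassan: 15:50–16:00, 16:30–16:50.
Restricted to 11:40–17:50: 15:50–16:00, 16:30–16:50.
Total common minutes: 10 + 20 = 30.

30 minutes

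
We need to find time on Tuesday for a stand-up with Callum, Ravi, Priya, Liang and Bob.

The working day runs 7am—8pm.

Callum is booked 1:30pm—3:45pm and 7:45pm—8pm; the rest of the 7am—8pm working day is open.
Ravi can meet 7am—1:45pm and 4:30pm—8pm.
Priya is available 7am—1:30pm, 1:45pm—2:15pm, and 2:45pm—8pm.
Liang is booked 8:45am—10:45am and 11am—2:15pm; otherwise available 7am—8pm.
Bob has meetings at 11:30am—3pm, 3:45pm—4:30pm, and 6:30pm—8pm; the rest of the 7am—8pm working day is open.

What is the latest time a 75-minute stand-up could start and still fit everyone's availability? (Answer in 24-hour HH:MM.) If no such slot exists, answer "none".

Callum free within 07:00–20:00: 07:00–13:30, 15:45–19:45.
Liang free within 07:00–20:00: 07:00–08:45, 10:45–11:00, 14:15–20:00.
Bob free within 07:00–20:00: 07:00–11:30, 15:00–15:45, 16:30–18:30.
Callum ∩ Ravi: 07:00–13:30, 16:30–19:45.
Callum ∩ Ravi ∩ Priya: 07:00–13:30, 16:30–19:45.
Callum ∩ Ravi ∩ Priya ∩ Liang: 07:00–08:45, 10:45–11:00, 16:30–19:45.
Callum ∩ Ravi ∩ Priya ∩ Liang ∩ Bob: 07:00–08:45, 10:45–11:00, 16:30–18:30.
Windows ≥ 75 min: 07:00–08:45, 16:30–18:30.
Latest start in the last window 16:30–18:30 is 18:30 − 75 min = 17:15.

17:15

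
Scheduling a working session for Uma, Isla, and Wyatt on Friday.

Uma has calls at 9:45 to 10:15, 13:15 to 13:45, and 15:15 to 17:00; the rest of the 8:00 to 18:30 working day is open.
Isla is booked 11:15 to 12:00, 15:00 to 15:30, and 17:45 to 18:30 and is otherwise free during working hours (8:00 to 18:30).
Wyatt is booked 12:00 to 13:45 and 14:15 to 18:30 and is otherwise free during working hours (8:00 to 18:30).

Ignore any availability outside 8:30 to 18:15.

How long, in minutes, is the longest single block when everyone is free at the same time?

Uma free within 08:00–18:30: 08:00–09:45, 10:15–13:15, 13:45–15:15, 17:00–18:30.
Isla free within 08:00–18:30: 08:00–11:15, 12:00–15:00, 15:30–17:45.
Wyatt free within 08:00–18:30: 08:00–12:00, 13:45–14:15.
Uma ∩ Isla: 08:00–09:45, 10:15–11:15, 12:00–13:15, 13:45–15:00, 17:00–17:45.
Uma ∩ Isla ∩ Wyatt: 08:00–09:45, 10:15–11:15, 13:45–14:15.
Restricted to 08:30–18:15: 08:30–09:45, 10:15–11:15, 13:45–14:15.
Common window lengths: 75, 60, 30 min; longest is 75.

75 minutes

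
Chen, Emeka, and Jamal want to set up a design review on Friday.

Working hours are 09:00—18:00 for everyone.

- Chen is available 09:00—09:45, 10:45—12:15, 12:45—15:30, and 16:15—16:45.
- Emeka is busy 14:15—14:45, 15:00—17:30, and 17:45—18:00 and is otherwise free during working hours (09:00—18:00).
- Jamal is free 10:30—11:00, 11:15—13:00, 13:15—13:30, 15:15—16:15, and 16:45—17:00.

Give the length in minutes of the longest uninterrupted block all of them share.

60 minutes

Emeka free within 09:00–18:00: 09:00–14:15, 14:45–15:00, 17:30–17:45.
Chen ∩ Emeka: 09:00–09:45, 10:45–12:15, 12:45–14:15, 14:45–15:00.
Chen ∩ Emeka ∩ Jamal: 10:45–11:00, 11:15–12:15, 12:45–13:00, 13:15–13:30.
Common window lengths: 15, 60, 15, 15 min; longest is 60.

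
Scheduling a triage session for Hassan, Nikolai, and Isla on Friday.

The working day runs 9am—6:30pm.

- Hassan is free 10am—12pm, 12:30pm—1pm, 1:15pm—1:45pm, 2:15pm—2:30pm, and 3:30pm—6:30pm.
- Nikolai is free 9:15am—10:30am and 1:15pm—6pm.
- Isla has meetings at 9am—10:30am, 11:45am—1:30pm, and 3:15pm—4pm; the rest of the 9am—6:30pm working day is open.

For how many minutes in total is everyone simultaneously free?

150 minutes

Isla free within 09:00–18:30: 10:30–11:45, 13:30–15:15, 16:00–18:30.
Hassan ∩ Nikolai: 10:00–10:30, 13:15–13:45, 14:15–14:30, 15:30–18:00.
Hassan ∩ Nikolai ∩ Isla: 13:30–13:45, 14:15–14:30, 16:00–18:00.
Total common minutes: 15 + 15 + 120 = 150.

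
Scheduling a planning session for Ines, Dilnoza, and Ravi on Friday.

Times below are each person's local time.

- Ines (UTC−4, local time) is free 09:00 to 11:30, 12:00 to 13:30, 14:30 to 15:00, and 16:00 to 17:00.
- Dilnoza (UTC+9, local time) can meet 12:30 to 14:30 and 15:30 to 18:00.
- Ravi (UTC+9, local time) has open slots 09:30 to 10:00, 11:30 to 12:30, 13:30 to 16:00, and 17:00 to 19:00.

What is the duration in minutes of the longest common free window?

Ines → UTC: 13:00–15:30, 16:00–17:30, 18:30–19:00, 20:00–21:00.
Dilnoza → UTC: 03:30–05:30, 06:30–09:00.
Ravi → UTC: 00:30–01:00, 02:30–03:30, 04:30–07:00, 08:00–10:00.
Ines ∩ Dilnoza: (none).
Ines ∩ Dilnoza ∩ Ravi: (none).
No common window.

0 minutes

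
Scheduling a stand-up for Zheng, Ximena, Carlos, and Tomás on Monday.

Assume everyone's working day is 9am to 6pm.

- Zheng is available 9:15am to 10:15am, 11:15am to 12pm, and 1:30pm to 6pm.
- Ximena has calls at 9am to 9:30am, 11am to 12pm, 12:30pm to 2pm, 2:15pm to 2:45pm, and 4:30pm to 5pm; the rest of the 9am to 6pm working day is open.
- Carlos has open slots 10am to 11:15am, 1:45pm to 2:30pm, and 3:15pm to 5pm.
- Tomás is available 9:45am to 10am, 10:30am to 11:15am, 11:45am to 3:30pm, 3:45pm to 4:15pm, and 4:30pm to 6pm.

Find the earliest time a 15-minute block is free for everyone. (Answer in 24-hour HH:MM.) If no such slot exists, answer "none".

14:00

Ximena free within 09:00–18:00: 09:30–11:00, 12:00–12:30, 14:00–14:15, 14:45–16:30, 17:00–18:00.
Zheng ∩ Ximena: 09:30–10:15, 14:00–14:15, 14:45–16:30, 17:00–18:00.
Zheng ∩ Ximena ∩ Carlos: 10:00–10:15, 14:00–14:15, 15:15–16:30.
Zheng ∩ Ximena ∩ Carlos ∩ Tomás: 14:00–14:15, 15:15–15:30, 15:45–16:15.
Windows ≥ 15 min: 14:00–14:15, 15:15–15:30, 15:45–16:15.
Earliest such window starts at 14:00.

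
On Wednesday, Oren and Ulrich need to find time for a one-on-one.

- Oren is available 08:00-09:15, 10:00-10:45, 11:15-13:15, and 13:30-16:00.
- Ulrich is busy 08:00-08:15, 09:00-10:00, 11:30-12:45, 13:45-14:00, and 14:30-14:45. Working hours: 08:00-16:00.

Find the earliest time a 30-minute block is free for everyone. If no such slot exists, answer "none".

Ulrich free within 08:00–16:00: 08:15–09:00, 10:00–11:30, 12:45–13:45, 14:00–14:30, 14:45–16:00.
Oren ∩ Ulrich: 08:15–09:00, 10:00–10:45, 11:15–11:30, 12:45–13:15, 13:30–13:45, 14:00–14:30, 14:45–16:00.
Windows ≥ 30 min: 08:15–09:00, 10:00–10:45, 12:45–13:15, 14:00–14:30, 14:45–16:00.
Earliest such window starts at 08:15.

08:15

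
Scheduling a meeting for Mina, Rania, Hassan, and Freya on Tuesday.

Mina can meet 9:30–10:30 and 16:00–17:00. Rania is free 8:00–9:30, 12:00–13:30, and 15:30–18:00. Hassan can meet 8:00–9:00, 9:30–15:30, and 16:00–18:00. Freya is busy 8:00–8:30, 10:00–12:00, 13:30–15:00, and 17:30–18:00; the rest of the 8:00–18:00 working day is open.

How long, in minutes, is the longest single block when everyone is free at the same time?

Freya free within 08:00–18:00: 08:30–10:00, 12:00–13:30, 15:00–17:30.
Mina ∩ Rania: 16:00–17:00.
Mina ∩ Rania ∩ Hassan: 16:00–17:00.
Mina ∩ Rania ∩ Hassan ∩ Freya: 16:00–17:00.
Single common window of 60 minutes.

60 minutes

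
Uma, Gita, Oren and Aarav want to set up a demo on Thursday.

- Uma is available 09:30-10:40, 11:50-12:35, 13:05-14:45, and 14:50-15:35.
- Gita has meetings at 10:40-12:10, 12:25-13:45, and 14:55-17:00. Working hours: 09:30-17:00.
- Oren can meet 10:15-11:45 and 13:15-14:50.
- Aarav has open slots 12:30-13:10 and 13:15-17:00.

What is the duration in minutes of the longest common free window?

Gita free within 09:30–17:00: 09:30–10:40, 12:10–12:25, 13:45–14:55.
Uma ∩ Gita: 09:30–10:40, 12:10–12:25, 13:45–14:45, 14:50–14:55.
Uma ∩ Gita ∩ Oren: 10:15–10:40, 13:45–14:45.
Uma ∩ Gita ∩ Oren ∩ Aarav: 13:45–14:45.
Single common window of 60 minutes.

60 minutes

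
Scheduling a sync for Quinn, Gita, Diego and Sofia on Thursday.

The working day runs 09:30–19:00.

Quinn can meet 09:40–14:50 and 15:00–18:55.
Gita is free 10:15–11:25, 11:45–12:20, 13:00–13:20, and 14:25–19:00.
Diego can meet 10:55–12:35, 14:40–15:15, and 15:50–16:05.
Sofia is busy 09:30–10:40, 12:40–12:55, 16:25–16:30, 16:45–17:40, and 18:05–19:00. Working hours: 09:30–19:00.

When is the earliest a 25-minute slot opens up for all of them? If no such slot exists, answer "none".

Sofia free within 09:30–19:00: 10:40–12:40, 12:55–16:25, 16:30–16:45, 17:40–18:05.
Quinn ∩ Gita: 10:15–11:25, 11:45–12:20, 13:00–13:20, 14:25–14:50, 15:00–18:55.
Quinn ∩ Gita ∩ Diego: 10:55–11:25, 11:45–12:20, 14:40–14:50, 15:00–15:15, 15:50–16:05.
Quinn ∩ Gita ∩ Diego ∩ Sofia: 10:55–11:25, 11:45–12:20, 14:40–14:50, 15:00–15:15, 15:50–16:05.
Windows ≥ 25 min: 10:55–11:25, 11:45–12:20.
Earliest such window starts at 10:55.

10:55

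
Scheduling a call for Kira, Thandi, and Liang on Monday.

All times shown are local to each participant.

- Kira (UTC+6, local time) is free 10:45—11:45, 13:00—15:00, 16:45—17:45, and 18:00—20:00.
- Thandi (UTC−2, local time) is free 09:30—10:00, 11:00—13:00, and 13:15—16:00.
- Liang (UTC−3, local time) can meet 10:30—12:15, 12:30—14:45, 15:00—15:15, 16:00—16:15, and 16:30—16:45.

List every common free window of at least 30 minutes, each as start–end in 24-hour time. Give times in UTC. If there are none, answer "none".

Kira → UTC: 04:45–05:45, 07:00–09:00, 10:45–11:45, 12:00–14:00.
Thandi → UTC: 11:30–12:00, 13:00–15:00, 15:15–18:00.
Liang → UTC: 13:30–15:15, 15:30–17:45, 18:00–18:15, 19:00–19:15, 19:30–19:45.
Kira ∩ Thandi: 11:30–11:45, 13:00–14:00.
Kira ∩ Thandi ∩ Liang: 13:30–14:00.
Windows ≥ 30 min: 13:30–14:00.

13:30–14:00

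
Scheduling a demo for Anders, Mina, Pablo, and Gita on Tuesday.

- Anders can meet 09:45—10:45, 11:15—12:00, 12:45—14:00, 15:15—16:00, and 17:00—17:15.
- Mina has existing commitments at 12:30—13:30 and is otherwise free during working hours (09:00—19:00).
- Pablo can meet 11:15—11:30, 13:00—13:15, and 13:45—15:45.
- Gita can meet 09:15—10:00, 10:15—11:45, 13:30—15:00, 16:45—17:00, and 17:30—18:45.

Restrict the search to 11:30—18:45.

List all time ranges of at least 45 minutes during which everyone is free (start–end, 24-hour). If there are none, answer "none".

Mina free within 09:00–19:00: 09:00–12:30, 13:30–19:00.
Anders ∩ Mina: 09:45–10:45, 11:15–12:00, 13:30–14:00, 15:15–16:00, 17:00–17:15.
Anders ∩ Mina ∩ Pablo: 11:15–11:30, 13:45–14:00, 15:15–15:45.
Anders ∩ Mina ∩ Pablo ∩ Gita: 11:15–11:30, 13:45–14:00.
Restricted to 11:30–18:45: 13:45–14:00.
Windows ≥ 45 min: (none).

none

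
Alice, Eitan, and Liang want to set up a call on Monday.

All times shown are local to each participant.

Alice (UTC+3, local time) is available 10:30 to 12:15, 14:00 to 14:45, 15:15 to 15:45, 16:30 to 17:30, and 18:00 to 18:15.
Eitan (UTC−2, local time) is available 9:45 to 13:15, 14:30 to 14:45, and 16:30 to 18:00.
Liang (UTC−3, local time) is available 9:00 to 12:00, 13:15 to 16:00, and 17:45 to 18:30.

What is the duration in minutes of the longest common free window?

60 minutes

Alice → UTC: 07:30–09:15, 11:00–11:45, 12:15–12:45, 13:30–14:30, 15:00–15:15.
Eitan → UTC: 11:45–15:15, 16:30–16:45, 18:30–20:00.
Liang → UTC: 12:00–15:00, 16:15–19:00, 20:45–21:30.
Alice ∩ Eitan: 12:15–12:45, 13:30–14:30, 15:00–15:15.
Alice ∩ Eitan ∩ Liang: 12:15–12:45, 13:30–14:30.
Common window lengths: 30, 60 min; longest is 60.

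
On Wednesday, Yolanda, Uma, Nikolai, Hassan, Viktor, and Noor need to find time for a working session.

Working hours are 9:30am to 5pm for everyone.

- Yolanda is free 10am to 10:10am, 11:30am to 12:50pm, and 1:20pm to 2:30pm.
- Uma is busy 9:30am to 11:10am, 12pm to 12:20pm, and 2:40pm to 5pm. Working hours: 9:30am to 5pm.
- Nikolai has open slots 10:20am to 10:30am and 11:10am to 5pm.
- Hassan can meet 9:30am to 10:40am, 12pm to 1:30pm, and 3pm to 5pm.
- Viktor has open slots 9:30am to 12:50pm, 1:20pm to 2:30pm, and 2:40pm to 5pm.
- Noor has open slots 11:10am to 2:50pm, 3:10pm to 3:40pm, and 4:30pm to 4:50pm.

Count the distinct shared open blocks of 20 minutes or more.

Uma free within 09:30–17:00: 11:10–12:00, 12:20–14:40.
Yolanda ∩ Uma: 11:30–12:00, 12:20–12:50, 13:20–14:30.
Yolanda ∩ Uma ∩ Nikolai: 11:30–12:00, 12:20–12:50, 13:20–14:30.
Yolanda ∩ Uma ∩ Nikolai ∩ Hassan: 12:20–12:50, 13:20–13:30.
Yolanda ∩ Uma ∩ Nikolai ∩ Hassan ∩ Viktor: 12:20–12:50, 13:20–13:30.
Yolanda ∩ Uma ∩ Nikolai ∩ Hassan ∩ Viktor ∩ Noor: 12:20–12:50, 13:20–13:30.
Windows ≥ 20 min: 12:20–12:50.
That's 1 window.

1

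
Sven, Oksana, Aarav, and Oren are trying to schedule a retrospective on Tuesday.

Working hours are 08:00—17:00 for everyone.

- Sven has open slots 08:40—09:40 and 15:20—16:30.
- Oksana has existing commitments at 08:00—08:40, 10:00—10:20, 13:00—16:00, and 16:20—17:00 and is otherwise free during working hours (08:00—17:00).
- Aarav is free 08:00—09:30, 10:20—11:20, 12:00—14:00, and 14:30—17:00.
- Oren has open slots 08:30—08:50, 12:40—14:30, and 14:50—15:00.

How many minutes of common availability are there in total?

10 minutes

Oksana free within 08:00–17:00: 08:40–10:00, 10:20–13:00, 16:00–16:20.
Sven ∩ Oksana: 08:40–09:40, 16:00–16:20.
Sven ∩ Oksana ∩ Aarav: 08:40–09:30, 16:00–16:20.
Sven ∩ Oksana ∩ Aarav ∩ Oren: 08:40–08:50.
Total common minutes: 10.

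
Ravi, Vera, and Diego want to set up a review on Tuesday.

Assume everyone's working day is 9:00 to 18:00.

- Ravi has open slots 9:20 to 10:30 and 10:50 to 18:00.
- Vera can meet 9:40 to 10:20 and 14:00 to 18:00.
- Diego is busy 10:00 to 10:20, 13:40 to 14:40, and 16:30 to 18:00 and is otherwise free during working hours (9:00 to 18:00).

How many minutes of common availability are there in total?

130 minutes

Diego free within 09:00–18:00: 09:00–10:00, 10:20–13:40, 14:40–16:30.
Ravi ∩ Vera: 09:40–10:20, 14:00–18:00.
Ravi ∩ Vera ∩ Diego: 09:40–10:00, 14:40–16:30.
Total common minutes: 20 + 110 = 130.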